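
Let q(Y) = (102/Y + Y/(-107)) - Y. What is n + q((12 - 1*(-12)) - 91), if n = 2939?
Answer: 21543589/7169 ≈ 3005.1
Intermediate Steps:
q(Y) = 102/Y - 108*Y/107 (q(Y) = (102/Y + Y*(-1/107)) - Y = (102/Y - Y/107) - Y = 102/Y - 108*Y/107)
n + q((12 - 1*(-12)) - 91) = 2939 + (102/((12 - 1*(-12)) - 91) - 108*((12 - 1*(-12)) - 91)/107) = 2939 + (102/((12 + 12) - 91) - 108*((12 + 12) - 91)/107) = 2939 + (102/(24 - 91) - 108*(24 - 91)/107) = 2939 + (102/(-67) - 108/107*(-67)) = 2939 + (102*(-1/67) + 7236/107) = 2939 + (-102/67 + 7236/107) = 2939 + 473898/7169 = 21543589/7169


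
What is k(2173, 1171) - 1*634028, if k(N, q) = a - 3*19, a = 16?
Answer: -634069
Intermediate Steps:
k(N, q) = -41 (k(N, q) = 16 - 3*19 = 16 - 57 = -41)
k(2173, 1171) - 1*634028 = -41 - 1*634028 = -41 - 634028 = -634069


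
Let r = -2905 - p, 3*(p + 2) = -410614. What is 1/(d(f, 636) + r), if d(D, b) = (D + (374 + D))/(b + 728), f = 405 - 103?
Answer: 2046/274100677 ≈ 7.4644e-6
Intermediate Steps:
p = -410620/3 (p = -2 + (⅓)*(-410614) = -2 - 410614/3 = -410620/3 ≈ -1.3687e+5)
f = 302
d(D, b) = (374 + 2*D)/(728 + b)
r = 401905/3 (r = -2905 - 1*(-410620/3) = -2905 + 410620/3 = 401905/3 ≈ 1.3397e+5)
1/(d(f, 636) + r) = 1/(2*(187 + 302)/(728 + 636) + 401905/3) = 1/(2*489/1364 + 401905/3) = 1/(2*(1/1364)*489 + 401905/3) = 1/(489/682 + 401905/3) = 1/(274100677/2046) = 2046/274100677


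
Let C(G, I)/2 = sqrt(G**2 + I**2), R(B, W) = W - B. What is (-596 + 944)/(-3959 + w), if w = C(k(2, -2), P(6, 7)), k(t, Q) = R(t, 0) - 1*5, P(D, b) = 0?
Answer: -116/1315 ≈ -0.088213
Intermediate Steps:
k(t, Q) = -5 - t (k(t, Q) = (0 - t) - 1*5 = -t - 5 = -5 - t)
C(G, I) = 2*sqrt(G**2 + I**2)
w = 14 (w = 2*sqrt((-5 - 1*2)**2 + 0**2) = 2*sqrt((-5 - 2)**2 + 0) = 2*sqrt((-7)**2 + 0) = 2*sqrt(49 + 0) = 2*sqrt(49) = 2*7 = 14)
(-596 + 944)/(-3959 + w) = (-596 + 944)/(-3959 + 14) = 348/(-3945) = 348*(-1/3945) = -116/1315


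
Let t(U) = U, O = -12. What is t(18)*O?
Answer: -216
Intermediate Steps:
t(18)*O = 18*(-12) = -216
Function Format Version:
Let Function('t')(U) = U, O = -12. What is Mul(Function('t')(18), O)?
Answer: -216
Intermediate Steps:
Mul(Function('t')(18), O) = Mul(18, -12) = -216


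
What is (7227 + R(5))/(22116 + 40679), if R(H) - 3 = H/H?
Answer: 7231/62795 ≈ 0.11515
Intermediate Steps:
R(H) = 4 (R(H) = 3 + H/H = 3 + 1 = 4)
(7227 + R(5))/(22116 + 40679) = (7227 + 4)/(22116 + 40679) = 7231/62795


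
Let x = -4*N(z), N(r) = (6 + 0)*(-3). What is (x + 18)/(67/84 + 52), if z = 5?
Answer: 1512/887 ≈ 1.7046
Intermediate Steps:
N(r) = -18 (N(r) = 6*(-3) = -18)
x = 72 (x = -4*(-18) = 72)
(x + 18)/(67/84 + 52) = (72 + 18)/(67/84 + 52) = 90/(67*(1/84) + 52) = 90/(67/84 + 52) = 90/(4435/84) = (84/4435)*90 = 1512/887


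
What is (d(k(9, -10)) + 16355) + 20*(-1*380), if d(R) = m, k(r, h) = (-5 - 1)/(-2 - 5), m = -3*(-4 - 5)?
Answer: 8782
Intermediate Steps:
m = 27 (m = -3*(-9) = 27)
k(r, h) = 6/7 (k(r, h) = -6/(-7) = -6*(-1/7) = 6/7)
d(R) = 27
(d(k(9, -10)) + 16355) + 20*(-1*380) = (27 + 16355) + 20*(-1*380) = 16382 + 20*(-380) = 16382 - 7600 = 8782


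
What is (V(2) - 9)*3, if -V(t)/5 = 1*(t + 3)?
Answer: -102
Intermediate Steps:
V(t) = -15 - 5*t (V(t) = -5*(t + 3) = -5*(3 + t) = -15 - 5*t)
(V(2) - 9)*3 = ((-15 - 5*2) - 9)*3 = ((-15 - 10) - 9)*3 = (-25 - 9)*3 = -34*3 = -102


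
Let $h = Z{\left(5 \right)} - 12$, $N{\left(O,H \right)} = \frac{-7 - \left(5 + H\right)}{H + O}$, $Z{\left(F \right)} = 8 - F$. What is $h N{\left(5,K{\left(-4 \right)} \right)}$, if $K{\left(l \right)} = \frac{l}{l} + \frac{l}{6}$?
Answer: $\frac{333}{16} \approx 20.813$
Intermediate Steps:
$K{\left(l \right)} = 1 + \frac{l}{6}$ ($K{\left(l \right)} = 1 + l \frac{1}{6} = 1 + \frac{l}{6}$)
$N{\left(O,H \right)} = \frac{-12 - H}{H + O}$
$h = -9$ ($h = \left(8 - 5\right) - 12 = 3 - 12 = -9$)
$h N{\left(5,K{\left(-4 \right)} \right)} = - 9 \frac{-12 - \left(1 + \frac{1}{6} \left(-4\right)\right)}{\left(1 + \frac{1}{6} \left(-4\right)\right) + 5} = - 9 \frac{-12 - \left(1 - \frac{2}{3}\right)}{\left(1 - \frac{2}{3}\right) + 5} = - 9 \frac{-12 - \frac{1}{3}}{\frac{1}{3} + 5} = - 9 \frac{-12 - \frac{1}{3}}{\frac{16}{3}} = - 9 \cdot \frac{3}{16} \left(- \frac{37}{3}\right) = \left(-9\right) \left(- \frac{37}{16}\right) = \frac{333}{16}$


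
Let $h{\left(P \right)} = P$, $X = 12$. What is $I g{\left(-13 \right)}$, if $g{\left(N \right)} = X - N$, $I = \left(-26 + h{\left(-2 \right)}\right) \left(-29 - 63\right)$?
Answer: $64400$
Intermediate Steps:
$I = 2576$ ($I = \left(-26 - 2\right) \left(-29 - 63\right) = \left(-28\right) \left(-92\right) = 2576$)
$g{\left(N \right)} = 12 - N$
$I g{\left(-13 \right)} = 2576 \left(12 - -13\right) = 2576 \left(12 + 13\right) = 2576 \cdot 25 = 64400$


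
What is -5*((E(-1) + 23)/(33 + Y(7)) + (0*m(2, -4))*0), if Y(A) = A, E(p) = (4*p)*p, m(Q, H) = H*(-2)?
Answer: -27/8 ≈ -3.3750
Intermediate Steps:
m(Q, H) = -2*H
E(p) = 4*p**2
-5*((E(-1) + 23)/(33 + Y(7)) + (0*m(2, -4))*0) = -5*((4*(-1)**2 + 23)/(33 + 7) + (0*(-2*(-4)))*0) = -5*((4*1 + 23)/40 + (0*8)*0) = -5*((4 + 23)*(1/40) + 0*0) = -5*(27*(1/40) + 0) = -5*(27/40 + 0) = -5*27/40 = -27/8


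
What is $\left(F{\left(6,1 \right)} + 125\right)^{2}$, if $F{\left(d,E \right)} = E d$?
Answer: $17161$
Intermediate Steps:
$\left(F{\left(6,1 \right)} + 125\right)^{2} = \left(1 \cdot 6 + 125\right)^{2} = \left(6 + 125\right)^{2} = 131^{2} = 17161$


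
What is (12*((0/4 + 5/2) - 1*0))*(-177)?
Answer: -5310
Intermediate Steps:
(12*((0/4 + 5/2) - 1*0))*(-177) = (12*((0*(1/4) + 5*(1/2)) + 0))*(-177) = (12*((0 + 5/2) + 0))*(-177) = (12*(5/2 + 0))*(-177) = (12*(5/2))*(-177) = 30*(-177) = -5310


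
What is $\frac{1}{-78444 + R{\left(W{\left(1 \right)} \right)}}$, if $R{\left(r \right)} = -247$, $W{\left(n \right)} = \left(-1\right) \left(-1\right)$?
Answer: $- \frac{1}{78691} \approx -1.2708 \cdot 10^{-5}$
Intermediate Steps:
$W{\left(n \right)} = 1$
$\frac{1}{-78444 + R{\left(W{\left(1 \right)} \right)}} = \frac{1}{-78444 - 247} = \frac{1}{-78691} = - \frac{1}{78691}$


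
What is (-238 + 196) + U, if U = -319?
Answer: -361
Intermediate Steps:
(-238 + 196) + U = (-238 + 196) - 319 = -42 - 319 = -361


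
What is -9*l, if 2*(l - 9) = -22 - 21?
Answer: 225/2 ≈ 112.50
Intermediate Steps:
l = -25/2 (l = 9 + (-22 - 21)/2 = 9 + (½)*(-43) = 9 - 43/2 = -25/2 ≈ -12.500)
-9*l = -9*(-25/2) = 225/2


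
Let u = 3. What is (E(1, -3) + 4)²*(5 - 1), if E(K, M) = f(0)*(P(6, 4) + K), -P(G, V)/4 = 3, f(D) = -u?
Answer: 5476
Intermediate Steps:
f(D) = -3 (f(D) = -1*3 = -3)
P(G, V) = -12 (P(G, V) = -4*3 = -12)
E(K, M) = 36 - 3*K (E(K, M) = -3*(-12 + K) = 36 - 3*K)
(E(1, -3) + 4)²*(5 - 1) = ((36 - 3*1) + 4)²*(5 - 1) = ((36 - 3) + 4)²*4 = (33 + 4)²*4 = 37²*4 = 1369*4 = 5476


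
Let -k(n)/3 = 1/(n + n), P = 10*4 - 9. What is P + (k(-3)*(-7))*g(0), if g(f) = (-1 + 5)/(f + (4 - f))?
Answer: 55/2 ≈ 27.500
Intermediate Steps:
P = 31 (P = 40 - 9 = 31)
k(n) = -3/(2*n) (k(n) = -3/(n + n) = -3*1/(2*n) = -3/(2*n))
g(f) = 1 (g(f) = 4/4 = 4*(¼) = 1)
P + (k(-3)*(-7))*g(0) = 31 + (-3/2/(-3)*(-7))*1 = 31 + (-3/2*(-⅓)*(-7))*1 = 31 + ((½)*(-7))*1 = 31 - 7/2*1 = 31 - 7/2 = 55/2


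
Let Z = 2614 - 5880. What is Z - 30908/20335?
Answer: -66445018/20335 ≈ -3267.5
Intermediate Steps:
Z = -3266
Z - 30908/20335 = -3266 - 30908/20335 = -66445018/20335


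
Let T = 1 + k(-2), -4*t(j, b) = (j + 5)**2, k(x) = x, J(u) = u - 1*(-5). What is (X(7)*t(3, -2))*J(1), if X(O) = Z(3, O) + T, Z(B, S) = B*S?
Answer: -1920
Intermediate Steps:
J(u) = 5 + u (J(u) = u + 5 = 5 + u)
t(j, b) = -(5 + j)**2/4 (t(j, b) = -(j + 5)**2/4 = -(5 + j)**2/4)
T = -1 (T = 1 - 2 = -1)
X(O) = -1 + 3*O (X(O) = 3*O - 1 = -1 + 3*O)
(X(7)*t(3, -2))*J(1) = ((-1 + 3*7)*(-(5 + 3)**2/4))*(5 + 1) = ((-1 + 21)*(-1/4*8**2))*6 = (20*(-1/4*64))*6 = (20*(-16))*6 = -320*6 = -1920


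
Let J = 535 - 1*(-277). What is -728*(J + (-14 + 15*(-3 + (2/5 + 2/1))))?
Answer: -574392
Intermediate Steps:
J = 812 (J = 535 + 277 = 812)
-728*(J + (-14 + 15*(-3 + (2/5 + 2/1)))) = -728*(812 + (-14 + 15*(-3 + (2/5 + 2/1)))) = -728*(812 + (-14 + 15*(-3 + (2*(⅕) + 2*1)))) = -728*(812 + (-14 + 15*(-3 + (⅖ + 2)))) = -728*(812 + (-14 + 15*(-3 + 12/5))) = -728*(812 + (-14 + 15*(-⅗))) = -728*(812 + (-14 - 9)) = -728*(812 - 23) = -728*789 = -574392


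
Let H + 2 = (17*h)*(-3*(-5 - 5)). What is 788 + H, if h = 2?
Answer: 1806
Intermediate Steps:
H = 1018 (H = -2 + (17*2)*(-3*(-5 - 5)) = -2 + 34*(-3*(-10)) = -2 + 34*30 = -2 + 1020 = 1018)
788 + H = 788 + 1018 = 1806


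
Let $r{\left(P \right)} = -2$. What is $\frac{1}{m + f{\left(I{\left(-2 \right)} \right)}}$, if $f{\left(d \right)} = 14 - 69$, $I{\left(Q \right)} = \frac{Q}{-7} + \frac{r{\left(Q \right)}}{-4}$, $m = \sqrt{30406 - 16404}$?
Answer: $\frac{55}{10977} + \frac{\sqrt{14002}}{10977} \approx 0.01579$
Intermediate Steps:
$m = \sqrt{14002} \approx 118.33$
$I{\left(Q \right)} = \frac{1}{2} - \frac{Q}{7}$ ($I{\left(Q \right)} = \frac{Q}{-7} - \frac{2}{-4} = Q \left(- \frac{1}{7}\right) - - \frac{1}{2} = - \frac{Q}{7} + \frac{1}{2} = \frac{1}{2} - \frac{Q}{7}$)
$f{\left(d \right)} = -55$
$\frac{1}{m + f{\left(I{\left(-2 \right)} \right)}} = \frac{1}{\sqrt{14002} - 55} = \frac{1}{-55 + \sqrt{14002}}$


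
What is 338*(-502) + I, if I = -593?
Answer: -170269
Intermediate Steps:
338*(-502) + I = 338*(-502) - 593 = -169676 - 593 = -170269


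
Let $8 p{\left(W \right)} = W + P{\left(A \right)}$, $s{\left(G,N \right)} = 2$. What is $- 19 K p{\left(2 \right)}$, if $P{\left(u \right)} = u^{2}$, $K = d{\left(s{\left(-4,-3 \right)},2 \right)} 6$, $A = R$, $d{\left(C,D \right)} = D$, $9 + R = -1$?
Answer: $-2907$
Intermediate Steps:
$R = -10$ ($R = -9 - 1 = -10$)
$A = -10$
$K = 12$ ($K = 2 \cdot 6 = 12$)
$p{\left(W \right)} = \frac{25}{2} + \frac{W}{8}$ ($p{\left(W \right)} = \frac{W + \left(-10\right)^{2}}{8} = \frac{W + 100}{8} = \frac{100 + W}{8} = \frac{25}{2} + \frac{W}{8}$)
$- 19 K p{\left(2 \right)} = \left(-19\right) 12 \left(\frac{25}{2} + \frac{1}{8} \cdot 2\right) = - 228 \left(\frac{25}{2} + \frac{1}{4}\right) = \left(-228\right) \frac{51}{4} = -2907$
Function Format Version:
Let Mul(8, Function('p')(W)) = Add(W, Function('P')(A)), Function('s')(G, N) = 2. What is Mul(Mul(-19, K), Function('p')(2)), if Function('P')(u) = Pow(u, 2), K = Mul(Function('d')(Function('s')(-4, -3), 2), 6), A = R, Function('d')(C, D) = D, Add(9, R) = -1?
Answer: -2907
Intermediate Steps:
R = -10 (R = Add(-9, -1) = -10)
A = -10
K = 12 (K = Mul(2, 6) = 12)
Function('p')(W) = Add(Rational(25, 2), Mul(Rational(1, 8), W)) (Function('p')(W) = Mul(Rational(1, 8), Add(W, Pow(-10, 2))) = Mul(Rational(1, 8), Add(W, 100)) = Mul(Rational(1, 8), Add(100, W)) = Add(Rational(25, 2), Mul(Rational(1, 8), W)))
Mul(Mul(-19, K), Function('p')(2)) = Mul(Mul(-19, 12), Add(Rational(25, 2), Mul(Rational(1, 8), 2))) = Mul(-228, Add(Rational(25, 2), Rational(1, 4))) = Mul(-228, Rational(51, 4)) = -2907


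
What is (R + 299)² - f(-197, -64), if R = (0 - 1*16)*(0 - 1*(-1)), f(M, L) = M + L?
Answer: 80350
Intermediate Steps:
f(M, L) = L + M
R = -16 (R = (0 - 16)*(0 + 1) = -16*1 = -16)
(R + 299)² - f(-197, -64) = (-16 + 299)² - (-64 - 197) = 283² - 1*(-261) = 80089 + 261 = 80350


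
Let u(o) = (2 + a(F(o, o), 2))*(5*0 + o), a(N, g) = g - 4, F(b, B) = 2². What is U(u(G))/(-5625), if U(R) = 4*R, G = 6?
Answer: 0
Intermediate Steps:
F(b, B) = 4
a(N, g) = -4 + g
u(o) = 0 (u(o) = (2 + (-4 + 2))*(5*0 + o) = (2 - 2)*(0 + o) = 0*o = 0)
U(u(G))/(-5625) = (4*0)/(-5625) = 0*(-1/5625) = 0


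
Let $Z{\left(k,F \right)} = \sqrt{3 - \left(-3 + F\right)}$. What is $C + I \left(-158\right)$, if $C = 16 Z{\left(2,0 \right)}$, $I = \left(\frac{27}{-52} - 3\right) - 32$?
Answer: $\frac{145913}{26} + 16 \sqrt{6} \approx 5651.2$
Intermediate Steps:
$I = - \frac{1847}{52}$ ($I = \left(27 \left(- \frac{1}{52}\right) - 3\right) - 32 = \left(- \frac{27}{52} - 3\right) - 32 = - \frac{183}{52} - 32 = - \frac{1847}{52} \approx -35.519$)
$Z{\left(k,F \right)} = \sqrt{6 - F}$
$C = 16 \sqrt{6}$ ($C = 16 \sqrt{6 - 0} = 16 \sqrt{6 + 0} = 16 \sqrt{6} \approx 39.192$)
$C + I \left(-158\right) = 16 \sqrt{6} - - \frac{145913}{26} = 16 \sqrt{6} + \frac{145913}{26} = \frac{145913}{26} + 16 \sqrt{6}$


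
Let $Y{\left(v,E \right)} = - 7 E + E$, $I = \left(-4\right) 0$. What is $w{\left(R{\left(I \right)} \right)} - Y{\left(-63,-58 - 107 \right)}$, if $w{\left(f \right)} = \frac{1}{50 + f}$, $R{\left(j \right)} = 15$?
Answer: $- \frac{64349}{65} \approx -989.98$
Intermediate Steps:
$I = 0$
$Y{\left(v,E \right)} = - 6 E$
$w{\left(R{\left(I \right)} \right)} - Y{\left(-63,-58 - 107 \right)} = \frac{1}{50 + 15} - - 6 \left(-58 - 107\right) = \frac{1}{65} - \left(-6\right) \left(-165\right) = \frac{1}{65} - 990 = - \frac{64349}{65}$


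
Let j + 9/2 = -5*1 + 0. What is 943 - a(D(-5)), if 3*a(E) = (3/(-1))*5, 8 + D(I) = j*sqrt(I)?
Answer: 948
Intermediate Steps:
j = -19/2 (j = -9/2 + (-5*1 + 0) = -9/2 + (-5 + 0) = -9/2 - 5 = -19/2 ≈ -9.5000)
D(I) = -8 - 19*sqrt(I)/2
a(E) = -5 (a(E) = ((3/(-1))*5)/3 = ((3*(-1))*5)/3 = (-3*5)/3 = (1/3)*(-15) = -5)
943 - a(D(-5)) = 943 - 1*(-5) = 943 + 5 = 948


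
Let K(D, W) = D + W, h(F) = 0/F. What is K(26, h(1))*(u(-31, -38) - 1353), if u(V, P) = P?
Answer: -36166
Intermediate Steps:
h(F) = 0
K(26, h(1))*(u(-31, -38) - 1353) = (26 + 0)*(-38 - 1353) = 26*(-1391) = -36166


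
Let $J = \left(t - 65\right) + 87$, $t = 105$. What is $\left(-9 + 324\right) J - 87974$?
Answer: $-47969$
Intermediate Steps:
$J = 127$ ($J = \left(105 - 65\right) + 87 = 40 + 87 = 127$)
$\left(-9 + 324\right) J - 87974 = \left(-9 + 324\right) 127 - 87974 = 315 \cdot 127 - 87974 = 40005 - 87974 = -47969$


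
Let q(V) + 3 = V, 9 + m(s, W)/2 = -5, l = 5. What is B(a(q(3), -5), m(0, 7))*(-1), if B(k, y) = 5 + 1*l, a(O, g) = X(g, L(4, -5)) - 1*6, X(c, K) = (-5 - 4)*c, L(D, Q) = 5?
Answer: -10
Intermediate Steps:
m(s, W) = -28 (m(s, W) = -18 + 2*(-5) = -18 - 10 = -28)
q(V) = -3 + V
X(c, K) = -9*c
a(O, g) = -6 - 9*g (a(O, g) = -9*g - 1*6 = -9*g - 6 = -6 - 9*g)
B(k, y) = 10 (B(k, y) = 5 + 1*5 = 5 + 5 = 10)
B(a(q(3), -5), m(0, 7))*(-1) = 10*(-1) = -10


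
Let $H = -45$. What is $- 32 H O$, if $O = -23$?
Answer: $-33120$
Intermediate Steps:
$- 32 H O = \left(-32\right) \left(-45\right) \left(-23\right) = 1440 \left(-23\right) = -33120$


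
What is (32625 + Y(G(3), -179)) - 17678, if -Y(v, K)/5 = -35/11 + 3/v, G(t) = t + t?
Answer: 329129/22 ≈ 14960.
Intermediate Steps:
G(t) = 2*t
Y(v, K) = 175/11 - 15/v (Y(v, K) = -5*(-35/11 + 3/v) = 175/11 - 15/v)
(32625 + Y(G(3), -179)) - 17678 = (32625 + (175/11 - 15/(2*3))) - 17678 = (32625 + (175/11 - 15/6)) - 17678 = (32625 + (175/11 - 15*⅙)) - 17678 = (32625 + (175/11 - 5/2)) - 17678 = (32625 + 295/22) - 17678 = 718045/22 - 17678 = 329129/22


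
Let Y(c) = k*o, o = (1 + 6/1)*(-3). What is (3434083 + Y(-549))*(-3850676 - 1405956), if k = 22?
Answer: -18049282024472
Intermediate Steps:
o = -21 (o = (1 + 6*1)*(-3) = (1 + 6)*(-3) = 7*(-3) = -21)
Y(c) = -462 (Y(c) = 22*(-21) = -462)
(3434083 + Y(-549))*(-3850676 - 1405956) = (3434083 - 462)*(-3850676 - 1405956) = 3433621*(-5256632) = -18049282024472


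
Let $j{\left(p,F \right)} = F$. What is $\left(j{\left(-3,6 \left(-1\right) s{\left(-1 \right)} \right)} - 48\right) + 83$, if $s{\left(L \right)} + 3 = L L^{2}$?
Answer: $59$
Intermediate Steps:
$s{\left(L \right)} = -3 + L^{3}$ ($s{\left(L \right)} = -3 + L L^{2} = -3 + L^{3}$)
$\left(j{\left(-3,6 \left(-1\right) s{\left(-1 \right)} \right)} - 48\right) + 83 = \left(6 \left(-1\right) \left(-3 + \left(-1\right)^{3}\right) - 48\right) + 83 = \left(- 6 \left(-3 - 1\right) - 48\right) + 83 = \left(\left(-6\right) \left(-4\right) - 48\right) + 83 = \left(24 - 48\right) + 83 = -24 + 83 = 59$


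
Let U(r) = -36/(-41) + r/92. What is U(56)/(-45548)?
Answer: -701/21475882 ≈ -3.2641e-5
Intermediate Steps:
U(r) = 36/41 + r/92 (U(r) = -36*(-1/41) + r*(1/92) = 36/41 + r/92)
U(56)/(-45548) = (36/41 + (1/92)*56)/(-45548) = (36/41 + 14/23)*(-1/45548) = (1402/943)*(-1/45548) = -701/21475882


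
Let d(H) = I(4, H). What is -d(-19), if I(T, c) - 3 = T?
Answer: -7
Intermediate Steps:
I(T, c) = 3 + T
d(H) = 7 (d(H) = 3 + 4 = 7)
-d(-19) = -1*7 = -7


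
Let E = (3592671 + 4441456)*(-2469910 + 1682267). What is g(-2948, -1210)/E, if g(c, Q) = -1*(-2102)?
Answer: -2102/6328023892661 ≈ -3.3217e-10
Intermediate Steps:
g(c, Q) = 2102
E = -6328023892661 (E = 8034127*(-787643) = -6328023892661)
g(-2948, -1210)/E = 2102/(-6328023892661) = 2102*(-1/6328023892661) = -2102/6328023892661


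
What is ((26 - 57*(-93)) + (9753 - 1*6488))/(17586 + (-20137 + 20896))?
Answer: 2864/6115 ≈ 0.46836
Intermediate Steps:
((26 - 57*(-93)) + (9753 - 1*6488))/(17586 + (-20137 + 20896)) = ((26 + 5301) + (9753 - 6488))/(17586 + 759) = (5327 + 3265)/18345 = 8592*(1/18345) = 2864/6115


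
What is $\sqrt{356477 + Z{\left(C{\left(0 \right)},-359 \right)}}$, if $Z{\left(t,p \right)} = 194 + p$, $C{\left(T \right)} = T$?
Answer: $2 \sqrt{89078} \approx 596.92$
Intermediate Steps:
$\sqrt{356477 + Z{\left(C{\left(0 \right)},-359 \right)}} = \sqrt{356477 + \left(194 - 359\right)} = \sqrt{356477 - 165} = \sqrt{356312} = 2 \sqrt{89078}$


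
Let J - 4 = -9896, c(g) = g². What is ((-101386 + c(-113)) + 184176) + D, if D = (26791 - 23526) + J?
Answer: 88932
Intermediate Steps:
J = -9892 (J = 4 - 9896 = -9892)
D = -6627 (D = (26791 - 23526) - 9892 = 3265 - 9892 = -6627)
((-101386 + c(-113)) + 184176) + D = ((-101386 + (-113)²) + 184176) - 6627 = ((-101386 + 12769) + 184176) - 6627 = (-88617 + 184176) - 6627 = 95559 - 6627 = 88932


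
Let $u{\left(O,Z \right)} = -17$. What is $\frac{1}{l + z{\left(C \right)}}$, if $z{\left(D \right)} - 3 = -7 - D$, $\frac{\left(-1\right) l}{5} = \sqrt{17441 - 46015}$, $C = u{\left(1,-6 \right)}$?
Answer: $\frac{1}{54963} + \frac{5 i \sqrt{28574}}{714519} \approx 1.8194 \cdot 10^{-5} + 0.0011829 i$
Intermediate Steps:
$C = -17$
$l = - 5 i \sqrt{28574}$ ($l = - 5 \sqrt{17441 - 46015} = - 5 \sqrt{-28574} = - 5 i \sqrt{28574} \approx - 845.19 i$)
$z{\left(D \right)} = -4 - D$ ($z{\left(D \right)} = 3 - \left(7 + D\right) = -4 - D$)
$\frac{1}{l + z{\left(C \right)}} = \frac{1}{- 5 i \sqrt{28574} - -13} = \frac{1}{- 5 i \sqrt{28574} + \left(-4 + 17\right)} = \frac{1}{- 5 i \sqrt{28574} + 13} = \frac{1}{13 - 5 i \sqrt{28574}}$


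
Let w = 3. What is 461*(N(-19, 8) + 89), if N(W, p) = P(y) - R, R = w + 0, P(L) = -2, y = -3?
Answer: 38724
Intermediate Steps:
R = 3 (R = 3 + 0 = 3)
N(W, p) = -5 (N(W, p) = -2 - 1*3 = -2 - 3 = -5)
461*(N(-19, 8) + 89) = 461*(-5 + 89) = 461*84 = 38724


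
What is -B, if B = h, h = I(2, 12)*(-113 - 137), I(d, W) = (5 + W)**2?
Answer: 72250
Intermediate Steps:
h = -72250 (h = (5 + 12)**2*(-113 - 137) = 17**2*(-250) = 289*(-250) = -72250)
B = -72250
-B = -1*(-72250) = 72250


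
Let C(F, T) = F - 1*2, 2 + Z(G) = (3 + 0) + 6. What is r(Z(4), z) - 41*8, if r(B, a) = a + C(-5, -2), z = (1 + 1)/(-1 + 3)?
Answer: -334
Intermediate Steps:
Z(G) = 7 (Z(G) = -2 + ((3 + 0) + 6) = -2 + (3 + 6) = -2 + 9 = 7)
C(F, T) = -2 + F (C(F, T) = F - 2 = -2 + F)
z = 1 (z = 2/2 = 2*(½) = 1)
r(B, a) = -7 + a (r(B, a) = a + (-2 - 5) = a - 7 = -7 + a)
r(Z(4), z) - 41*8 = (-7 + 1) - 41*8 = -6 - 328 = -334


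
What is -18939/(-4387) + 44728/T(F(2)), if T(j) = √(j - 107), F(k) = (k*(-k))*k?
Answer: 177/41 - 44728*I*√115/115 ≈ 4.3171 - 4170.9*I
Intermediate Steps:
F(k) = -k³ (F(k) = (-k²)*k = -k³)
T(j) = √(-107 + j)
-18939/(-4387) + 44728/T(F(2)) = -18939/(-4387) + 44728/(√(-107 - 1*2³)) = -18939*(-1/4387) + 44728/(√(-107 - 1*8)) = 177/41 + 44728/(√(-107 - 8)) = 177/41 + 44728/(√(-115)) = 177/41 + 44728/((I*√115)) = 177/41 + 44728*(-I*√115/115) = 177/41 - 44728*I*√115/115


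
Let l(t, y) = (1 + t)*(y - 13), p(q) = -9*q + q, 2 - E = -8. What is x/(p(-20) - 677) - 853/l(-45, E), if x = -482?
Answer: -34307/6204 ≈ -5.5298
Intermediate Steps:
E = 10 (E = 2 - 1*(-8) = 2 + 8 = 10)
p(q) = -8*q
l(t, y) = (1 + t)*(-13 + y)
x/(p(-20) - 677) - 853/l(-45, E) = -482/(-8*(-20) - 677) - 853/(-13 + 10 - 13*(-45) - 45*10) = -482/(160 - 677) - 853/(-13 + 10 + 585 - 450) = -482/(-517) - 853/132 = -482*(-1/517) - 853*1/132 = 482/517 - 853/132 = -34307/6204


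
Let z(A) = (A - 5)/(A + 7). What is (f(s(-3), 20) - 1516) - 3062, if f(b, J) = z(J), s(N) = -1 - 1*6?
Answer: -41197/9 ≈ -4577.4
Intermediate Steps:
z(A) = (-5 + A)/(7 + A)
s(N) = -7 (s(N) = -1 - 6 = -7)
f(b, J) = (-5 + J)/(7 + J)
(f(s(-3), 20) - 1516) - 3062 = ((-5 + 20)/(7 + 20) - 1516) - 3062 = (15/27 - 1516) - 3062 = ((1/27)*15 - 1516) - 3062 = (5/9 - 1516) - 3062 = -13639/9 - 3062 = -41197/9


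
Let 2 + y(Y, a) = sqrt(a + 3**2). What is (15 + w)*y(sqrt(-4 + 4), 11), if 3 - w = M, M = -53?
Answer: -142 + 142*sqrt(5) ≈ 175.52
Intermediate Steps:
w = 56 (w = 3 - 1*(-53) = 3 + 53 = 56)
y(Y, a) = -2 + sqrt(9 + a) (y(Y, a) = -2 + sqrt(a + 3**2) = -2 + sqrt(a + 9) = -2 + sqrt(9 + a))
(15 + w)*y(sqrt(-4 + 4), 11) = (15 + 56)*(-2 + sqrt(9 + 11)) = 71*(-2 + sqrt(20)) = 71*(-2 + 2*sqrt(5)) = -142 + 142*sqrt(5)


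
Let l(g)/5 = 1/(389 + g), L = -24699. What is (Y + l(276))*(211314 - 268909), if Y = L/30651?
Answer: 62477443340/1358861 ≈ 45978.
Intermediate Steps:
Y = -8233/10217 (Y = -24699/30651 = -24699*1/30651 = -8233/10217 ≈ -0.80581)
l(g) = 5/(389 + g)
(Y + l(276))*(211314 - 268909) = (-8233/10217 + 5/(389 + 276))*(211314 - 268909) = (-8233/10217 + 5/665)*(-57595) = (-8233/10217 + 5*(1/665))*(-57595) = (-8233/10217 + 1/133)*(-57595) = -1084772/1358861*(-57595) = 62477443340/1358861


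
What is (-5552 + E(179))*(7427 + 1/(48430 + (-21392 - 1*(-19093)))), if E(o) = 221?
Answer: -608826744826/15377 ≈ -3.9593e+7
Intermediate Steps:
(-5552 + E(179))*(7427 + 1/(48430 + (-21392 - 1*(-19093)))) = (-5552 + 221)*(7427 + 1/(48430 + (-21392 - 1*(-19093)))) = -5331*(7427 + 1/(48430 + (-21392 + 19093))) = -5331*(7427 + 1/(48430 - 2299)) = -5331*(7427 + 1/46131) = -5331*342614938/46131 = -608826744826/15377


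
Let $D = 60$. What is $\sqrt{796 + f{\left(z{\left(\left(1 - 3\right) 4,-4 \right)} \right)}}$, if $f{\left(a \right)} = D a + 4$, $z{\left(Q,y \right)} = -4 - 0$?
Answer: $4 \sqrt{35} \approx 23.664$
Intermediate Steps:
$z{\left(Q,y \right)} = -4$ ($z{\left(Q,y \right)} = -4 + 0 = -4$)
$f{\left(a \right)} = 4 + 60 a$ ($f{\left(a \right)} = 60 a + 4 = 4 + 60 a$)
$\sqrt{796 + f{\left(z{\left(\left(1 - 3\right) 4,-4 \right)} \right)}} = \sqrt{796 + \left(4 + 60 \left(-4\right)\right)} = \sqrt{796 + \left(4 - 240\right)} = \sqrt{796 - 236} = \sqrt{560} = 4 \sqrt{35}$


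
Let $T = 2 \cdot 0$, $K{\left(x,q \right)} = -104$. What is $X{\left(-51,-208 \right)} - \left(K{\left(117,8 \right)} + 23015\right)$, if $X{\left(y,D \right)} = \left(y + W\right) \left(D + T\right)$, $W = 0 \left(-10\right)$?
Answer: $-12303$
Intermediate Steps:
$T = 0$
$W = 0$
$X{\left(y,D \right)} = D y$ ($X{\left(y,D \right)} = \left(y + 0\right) \left(D + 0\right) = y D = D y$)
$X{\left(-51,-208 \right)} - \left(K{\left(117,8 \right)} + 23015\right) = \left(-208\right) \left(-51\right) - \left(-104 + 23015\right) = 10608 - 22911 = -12303$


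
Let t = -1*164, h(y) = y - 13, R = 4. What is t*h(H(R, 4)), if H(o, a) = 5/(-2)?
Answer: 2542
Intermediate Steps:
H(o, a) = -5/2 (H(o, a) = 5*(-½) = -5/2)
h(y) = -13 + y
t = -164
t*h(H(R, 4)) = -164*(-13 - 5/2) = -164*(-31/2) = 2542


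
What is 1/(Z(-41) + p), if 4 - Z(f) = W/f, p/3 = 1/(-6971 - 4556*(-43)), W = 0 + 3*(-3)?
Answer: 20322101/76827578 ≈ 0.26452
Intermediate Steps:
W = -9 (W = 0 - 9 = -9)
p = 3/495661 (p = 3*(1/(-6971 - 4556*(-43))) = 3*(-1/43/(-11527)) = 3*(-1/11527*(-1/43)) = 3*(1/495661) = 3/495661 ≈ 6.0525e-6)
Z(f) = 4 + 9/f (Z(f) = 4 - (-9)/f = 4 + 9/f)
1/(Z(-41) + p) = 1/((4 + 9/(-41)) + 3/495661) = 1/((4 + 9*(-1/41)) + 3/495661) = 1/((4 - 9/41) + 3/495661) = 1/(155/41 + 3/495661) = 1/(76827578/20322101) = 20322101/76827578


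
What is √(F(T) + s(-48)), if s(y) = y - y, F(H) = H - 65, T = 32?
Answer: I*√33 ≈ 5.7446*I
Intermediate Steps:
F(H) = -65 + H
s(y) = 0
√(F(T) + s(-48)) = √((-65 + 32) + 0) = √(-33 + 0) = √(-33) = I*√33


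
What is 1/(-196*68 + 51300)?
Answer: 1/37972 ≈ 2.6335e-5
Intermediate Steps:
1/(-196*68 + 51300) = 1/(-13328 + 51300) = 1/37972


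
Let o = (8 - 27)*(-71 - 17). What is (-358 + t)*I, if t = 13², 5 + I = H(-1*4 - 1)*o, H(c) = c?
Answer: 1580985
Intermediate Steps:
o = 1672 (o = -19*(-88) = 1672)
I = -8365 (I = -5 + (-1*4 - 1)*1672 = -5 + (-4 - 1)*1672 = -5 - 5*1672 = -5 - 8360 = -8365)
t = 169
(-358 + t)*I = (-358 + 169)*(-8365) = -189*(-8365) = 1580985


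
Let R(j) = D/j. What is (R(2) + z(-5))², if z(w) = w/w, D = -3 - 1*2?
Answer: 9/4 ≈ 2.2500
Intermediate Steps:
D = -5 (D = -3 - 2 = -5)
z(w) = 1
R(j) = -5/j
(R(2) + z(-5))² = (-5/2 + 1)² = (-3/2)² = 9/4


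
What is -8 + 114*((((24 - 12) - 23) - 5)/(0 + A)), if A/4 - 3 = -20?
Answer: 320/17 ≈ 18.824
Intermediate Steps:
A = -68 (A = 12 + 4*(-20) = 12 - 80 = -68)
-8 + 114*((((24 - 12) - 23) - 5)/(0 + A)) = -8 + 114*((((24 - 12) - 23) - 5)/(0 - 68)) = -8 + 114*(((12 - 23) - 5)/(-68)) = -8 + 114*((-11 - 5)*(-1/68)) = -8 + 114*(-16*(-1/68)) = -8 + 114*(4/17) = -8 + 456/17 = 320/17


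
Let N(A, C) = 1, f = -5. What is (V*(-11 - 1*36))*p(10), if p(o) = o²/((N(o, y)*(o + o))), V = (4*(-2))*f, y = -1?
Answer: -9400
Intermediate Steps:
V = 40 (V = (4*(-2))*(-5) = -8*(-5) = 40)
p(o) = o/2 (p(o) = o²/((1*(o + o))) = o²/((1*(2*o))) = o²/((2*o)) = o²*(1/(2*o)) = o/2)
(V*(-11 - 1*36))*p(10) = (40*(-11 - 1*36))*((½)*10) = (40*(-11 - 36))*5 = (40*(-47))*5 = -1880*5 = -9400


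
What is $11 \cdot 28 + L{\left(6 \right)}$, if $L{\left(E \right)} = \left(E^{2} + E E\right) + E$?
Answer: $386$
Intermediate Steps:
$L{\left(E \right)} = E + 2 E^{2}$ ($L{\left(E \right)} = \left(E^{2} + E^{2}\right) + E = 2 E^{2} + E = E + 2 E^{2}$)
$11 \cdot 28 + L{\left(6 \right)} = 11 \cdot 28 + 6 \left(1 + 2 \cdot 6\right) = 308 + 6 \left(1 + 12\right) = 308 + 6 \cdot 13 = 308 + 78 = 386$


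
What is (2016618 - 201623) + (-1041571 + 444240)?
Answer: 1217664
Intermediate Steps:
(2016618 - 201623) + (-1041571 + 444240) = 1814995 - 597331 = 1217664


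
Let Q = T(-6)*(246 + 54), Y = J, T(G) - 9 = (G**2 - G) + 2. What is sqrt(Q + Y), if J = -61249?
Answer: I*sqrt(45349) ≈ 212.95*I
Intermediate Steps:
T(G) = 11 + G**2 - G (T(G) = 9 + ((G**2 - G) + 2) = 9 + (2 + G**2 - G) = 11 + G**2 - G)
Y = -61249
Q = 15900 (Q = (11 + (-6)**2 - 1*(-6))*(246 + 54) = (11 + 36 + 6)*300 = 53*300 = 15900)
sqrt(Q + Y) = sqrt(15900 - 61249) = sqrt(-45349) = I*sqrt(45349)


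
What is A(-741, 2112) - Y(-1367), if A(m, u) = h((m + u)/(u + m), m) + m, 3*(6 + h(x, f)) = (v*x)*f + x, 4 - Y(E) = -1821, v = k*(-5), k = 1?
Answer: -4010/3 ≈ -1336.7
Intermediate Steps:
v = -5 (v = 1*(-5) = -5)
Y(E) = 1825 (Y(E) = 4 - 1*(-1821) = 4 + 1821 = 1825)
h(x, f) = -6 + x/3 - 5*f*x/3 (h(x, f) = -6 + ((-5*x)*f + x)/3 = -6 + (-5*f*x + x)/3 = -6 + (x - 5*f*x)/3 = -6 + (x/3 - 5*f*x/3) = -6 + x/3 - 5*f*x/3)
A(m, u) = -17/3 - 2*m/3 (A(m, u) = (-6 + ((m + u)/(u + m))/3 - 5*m*(m + u)/(u + m)/3) + m = (-6 + ((m + u)/(m + u))/3 - 5*m*(m + u)/(m + u)/3) + m = (-6 + (⅓)*1 - 5/3*m*1) + m = (-6 + ⅓ - 5*m/3) + m = (-17/3 - 5*m/3) + m = -17/3 - 2*m/3)
A(-741, 2112) - Y(-1367) = (-17/3 - ⅔*(-741)) - 1*1825 = (-17/3 + 494) - 1825 = 1465/3 - 1825 = -4010/3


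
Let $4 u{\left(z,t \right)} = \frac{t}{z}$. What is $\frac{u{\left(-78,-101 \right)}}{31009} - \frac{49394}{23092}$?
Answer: $- \frac{119468783515}{55852666584} \approx -2.139$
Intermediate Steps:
$u{\left(z,t \right)} = \frac{t}{4 z}$ ($u{\left(z,t \right)} = \frac{t \frac{1}{z}}{4} = \frac{t}{4 z}$)
$\frac{u{\left(-78,-101 \right)}}{31009} - \frac{49394}{23092} = \frac{\frac{1}{4} \left(-101\right) \frac{1}{-78}}{31009} - \frac{49394}{23092} = \frac{1}{4} \left(-101\right) \left(- \frac{1}{78}\right) \frac{1}{31009} - \frac{24697}{11546} = \frac{101}{312} \cdot \frac{1}{31009} - \frac{24697}{11546} = \frac{101}{9674808} - \frac{24697}{11546} = - \frac{119468783515}{55852666584}$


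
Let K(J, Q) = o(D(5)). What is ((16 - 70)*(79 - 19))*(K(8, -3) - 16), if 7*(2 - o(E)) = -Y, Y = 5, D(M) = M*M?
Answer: 301320/7 ≈ 43046.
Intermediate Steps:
D(M) = M²
o(E) = 19/7 (o(E) = 2 - (-1)*5/7 = 2 - ⅐*(-5) = 2 + 5/7 = 19/7)
K(J, Q) = 19/7
((16 - 70)*(79 - 19))*(K(8, -3) - 16) = ((16 - 70)*(79 - 19))*(19/7 - 16) = -54*60*(-93/7) = -3240*(-93/7) = 301320/7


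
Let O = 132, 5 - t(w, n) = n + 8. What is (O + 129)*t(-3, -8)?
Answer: 1305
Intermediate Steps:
t(w, n) = -3 - n (t(w, n) = 5 - (n + 8) = 5 - (8 + n) = 5 + (-8 - n) = -3 - n)
(O + 129)*t(-3, -8) = (132 + 129)*(-3 - 1*(-8)) = 261*(-3 + 8) = 261*5 = 1305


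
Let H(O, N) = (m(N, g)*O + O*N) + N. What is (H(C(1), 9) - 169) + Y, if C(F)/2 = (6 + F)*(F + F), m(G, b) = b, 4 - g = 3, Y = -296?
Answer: -176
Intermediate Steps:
g = 1 (g = 4 - 1*3 = 4 - 3 = 1)
C(F) = 4*F*(6 + F) (C(F) = 2*((6 + F)*(F + F)) = 2*((6 + F)*(2*F)) = 2*(2*F*(6 + F)) = 4*F*(6 + F))
H(O, N) = N + O + N*O (H(O, N) = (1*O + O*N) + N = (O + N*O) + N = N + O + N*O)
(H(C(1), 9) - 169) + Y = ((9 + 4*1*(6 + 1) + 9*(4*1*(6 + 1))) - 169) - 296 = ((9 + 4*1*7 + 9*(4*1*7)) - 169) - 296 = ((9 + 28 + 9*28) - 169) - 296 = ((9 + 28 + 252) - 169) - 296 = (289 - 169) - 296 = 120 - 296 = -176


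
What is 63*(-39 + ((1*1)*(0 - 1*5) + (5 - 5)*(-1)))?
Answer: -2772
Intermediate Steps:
63*(-39 + ((1*1)*(0 - 1*5) + (5 - 5)*(-1))) = 63*(-39 + (1*(0 - 5) + 0*(-1))) = 63*(-39 + (1*(-5) + 0)) = 63*(-39 + (-5 + 0)) = 63*(-39 - 5) = 63*(-44) = -2772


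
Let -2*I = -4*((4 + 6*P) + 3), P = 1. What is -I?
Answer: -26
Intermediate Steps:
I = 26 (I = -(-2)*((4 + 6*1) + 3) = -(-2)*((4 + 6) + 3) = -(-2)*(10 + 3) = -(-2)*13 = -½*(-52) = 26)
-I = -1*26 = -26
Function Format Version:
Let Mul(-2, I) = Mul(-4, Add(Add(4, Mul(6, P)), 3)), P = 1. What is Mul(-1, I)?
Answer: -26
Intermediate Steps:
I = 26 (I = Mul(Rational(-1, 2), Mul(-4, Add(Add(4, Mul(6, 1)), 3))) = Mul(Rational(-1, 2), Mul(-4, Add(Add(4, 6), 3))) = Mul(Rational(-1, 2), Mul(-4, Add(10, 3))) = Mul(Rational(-1, 2), Mul(-4, 13)) = Mul(Rational(-1, 2), -52) = 26)
Mul(-1, I) = Mul(-1, 26) = -26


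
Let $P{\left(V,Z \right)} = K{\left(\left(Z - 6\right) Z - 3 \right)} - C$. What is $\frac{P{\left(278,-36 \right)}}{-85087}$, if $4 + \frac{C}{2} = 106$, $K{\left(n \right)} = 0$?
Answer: $\frac{204}{85087} \approx 0.0023975$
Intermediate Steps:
$C = 204$ ($C = -8 + 2 \cdot 106 = -8 + 212 = 204$)
$P{\left(V,Z \right)} = -204$ ($P{\left(V,Z \right)} = 0 - 204 = -204$)
$\frac{P{\left(278,-36 \right)}}{-85087} = - \frac{204}{-85087} = \left(-204\right) \left(- \frac{1}{85087}\right) = \frac{204}{85087}$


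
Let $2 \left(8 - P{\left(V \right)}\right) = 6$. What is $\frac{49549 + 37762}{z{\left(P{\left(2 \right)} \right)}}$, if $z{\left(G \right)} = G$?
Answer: $\frac{87311}{5} \approx 17462.0$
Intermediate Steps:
$P{\left(V \right)} = 5$ ($P{\left(V \right)} = 8 - 3 = 5$)
$\frac{49549 + 37762}{z{\left(P{\left(2 \right)} \right)}} = \frac{49549 + 37762}{5} = 87311 \cdot \frac{1}{5} = \frac{87311}{5}$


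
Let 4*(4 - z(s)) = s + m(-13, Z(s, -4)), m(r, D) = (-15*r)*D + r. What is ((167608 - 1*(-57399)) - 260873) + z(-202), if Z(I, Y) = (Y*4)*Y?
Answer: -155713/4 ≈ -38928.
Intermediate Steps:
Z(I, Y) = 4*Y² (Z(I, Y) = (4*Y)*Y = 4*Y²)
m(r, D) = r - 15*D*r (m(r, D) = -15*D*r + r = r - 15*D*r)
z(s) = -12451/4 - s/4 (z(s) = 4 - (s - 13*(1 - 60*(-4)²))/4 = 4 - (s - 13*(1 - 60*16))/4 = 4 - (s - 13*(1 - 15*64))/4 = 4 - (s - 13*(1 - 960))/4 = 4 - (s - 13*(-959))/4 = 4 - (s + 12467)/4 = 4 - (12467 + s)/4 = 4 + (-12467/4 - s/4) = -12451/4 - s/4)
((167608 - 1*(-57399)) - 260873) + z(-202) = ((167608 - 1*(-57399)) - 260873) + (-12451/4 - ¼*(-202)) = ((167608 + 57399) - 260873) + (-12451/4 + 101/2) = (225007 - 260873) - 12249/4 = -35866 - 12249/4 = -155713/4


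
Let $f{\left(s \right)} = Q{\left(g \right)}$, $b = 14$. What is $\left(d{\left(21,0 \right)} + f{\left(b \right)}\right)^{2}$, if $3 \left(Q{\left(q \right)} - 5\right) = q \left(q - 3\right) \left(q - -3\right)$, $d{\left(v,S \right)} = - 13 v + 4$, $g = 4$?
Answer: $\frac{583696}{9} \approx 64855.0$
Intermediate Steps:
$d{\left(v,S \right)} = 4 - 13 v$
$Q{\left(q \right)} = 5 + \frac{q \left(-3 + q\right) \left(3 + q\right)}{3}$ ($Q{\left(q \right)} = 5 + \frac{q \left(q - 3\right) \left(q - -3\right)}{3} = 5 + \frac{q \left(-3 + q\right) \left(q + 3\right)}{3} = 5 + \frac{q \left(-3 + q\right) \left(3 + q\right)}{3}$)
$f{\left(s \right)} = \frac{43}{3}$ ($f{\left(s \right)} = 5 - 12 + \frac{4^{3}}{3} = 5 - 12 + \frac{1}{3} \cdot 64 = 5 - 12 + \frac{64}{3} = \frac{43}{3}$)
$\left(d{\left(21,0 \right)} + f{\left(b \right)}\right)^{2} = \left(\left(4 - 273\right) + \frac{43}{3}\right)^{2} = \left(-269 + \frac{43}{3}\right)^{2} = \left(- \frac{764}{3}\right)^{2} = \frac{583696}{9}$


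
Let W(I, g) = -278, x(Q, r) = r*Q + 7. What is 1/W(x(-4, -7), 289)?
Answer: -1/278 ≈ -0.0035971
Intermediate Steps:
x(Q, r) = 7 + Q*r (x(Q, r) = Q*r + 7 = 7 + Q*r)
1/W(x(-4, -7), 289) = 1/(-278) = -1/278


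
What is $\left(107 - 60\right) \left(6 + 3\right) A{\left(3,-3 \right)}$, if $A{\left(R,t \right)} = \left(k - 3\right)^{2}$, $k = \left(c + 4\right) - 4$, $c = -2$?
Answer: $10575$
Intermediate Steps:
$k = -2$ ($k = \left(-2 + 4\right) - 4 = 2 - 4 = -2$)
$A{\left(R,t \right)} = 25$ ($A{\left(R,t \right)} = \left(-2 - 3\right)^{2} = \left(-5\right)^{2} = 25$)
$\left(107 - 60\right) \left(6 + 3\right) A{\left(3,-3 \right)} = \left(107 - 60\right) \left(6 + 3\right) 25 = 47 \cdot 9 \cdot 25 = 47 \cdot 225 = 10575$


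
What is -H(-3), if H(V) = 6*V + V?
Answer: 21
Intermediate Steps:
H(V) = 7*V
-H(-3) = -7*(-3) = -1*(-21) = 21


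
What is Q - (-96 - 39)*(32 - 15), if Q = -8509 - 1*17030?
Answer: -23244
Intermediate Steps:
Q = -25539 (Q = -8509 - 17030 = -25539)
Q - (-96 - 39)*(32 - 15) = -25539 - (-96 - 39)*(32 - 15) = -25539 - (-135)*17 = -25539 - 1*(-2295) = -25539 + 2295 = -23244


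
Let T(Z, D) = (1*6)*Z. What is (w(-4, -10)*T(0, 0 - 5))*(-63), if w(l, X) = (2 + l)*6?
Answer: 0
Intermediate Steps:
w(l, X) = 12 + 6*l
T(Z, D) = 6*Z
(w(-4, -10)*T(0, 0 - 5))*(-63) = ((12 + 6*(-4))*(6*0))*(-63) = ((12 - 24)*0)*(-63) = -12*0*(-63) = 0*(-63) = 0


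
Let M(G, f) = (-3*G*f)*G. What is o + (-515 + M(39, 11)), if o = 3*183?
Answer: -50159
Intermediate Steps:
M(G, f) = -3*f*G² (M(G, f) = (-3*G*f)*G = -3*f*G²)
o = 549
o + (-515 + M(39, 11)) = 549 + (-515 - 3*11*39²) = 549 + (-515 - 3*11*1521) = 549 + (-515 - 50193) = 549 - 50708 = -50159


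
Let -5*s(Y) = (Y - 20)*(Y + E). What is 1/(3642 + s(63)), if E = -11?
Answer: 5/15974 ≈ 0.00031301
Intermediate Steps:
s(Y) = -(-20 + Y)*(-11 + Y)/5 (s(Y) = -(Y - 20)*(Y - 11)/5 = -(-20 + Y)*(-11 + Y)/5)
1/(3642 + s(63)) = 1/(3642 + (-44 - ⅕*63² + (31/5)*63)) = 1/(3642 + (-44 - ⅕*3969 + 1953/5)) = 1/(3642 + (-44 - 3969/5 + 1953/5)) = 1/(3642 - 2236/5) = 1/(15974/5) = 5/15974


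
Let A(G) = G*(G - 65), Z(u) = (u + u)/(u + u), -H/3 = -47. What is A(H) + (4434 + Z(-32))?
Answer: 15151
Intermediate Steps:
H = 141 (H = -3*(-47) = 141)
Z(u) = 1 (Z(u) = (2*u)/((2*u)) = (2*u)*(1/(2*u)) = 1)
A(G) = G*(-65 + G)
A(H) + (4434 + Z(-32)) = 141*(-65 + 141) + (4434 + 1) = 141*76 + 4435 = 10716 + 4435 = 15151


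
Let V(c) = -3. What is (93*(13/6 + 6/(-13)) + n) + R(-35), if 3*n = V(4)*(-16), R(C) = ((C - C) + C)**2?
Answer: 36389/26 ≈ 1399.6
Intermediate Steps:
R(C) = C**2 (R(C) = (0 + C)**2 = C**2)
n = 16 (n = (-3*(-16))/3 = (1/3)*48 = 16)
(93*(13/6 + 6/(-13)) + n) + R(-35) = (93*(13/6 + 6/(-13)) + 16) + (-35)**2 = (93*(13*(1/6) + 6*(-1/13)) + 16) + 1225 = (93*(13/6 - 6/13) + 16) + 1225 = (93*(133/78) + 16) + 1225 = (4123/26 + 16) + 1225 = 4539/26 + 1225 = 36389/26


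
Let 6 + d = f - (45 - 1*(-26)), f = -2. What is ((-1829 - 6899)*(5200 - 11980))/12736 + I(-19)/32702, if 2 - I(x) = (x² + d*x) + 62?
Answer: 30236622517/6507698 ≈ 4646.3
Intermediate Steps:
d = -79 (d = -6 + (-2 - (45 - 1*(-26))) = -6 + (-2 - (45 + 26)) = -6 + (-2 - 1*71) = -6 + (-2 - 71) = -6 - 73 = -79)
I(x) = -60 - x² + 79*x (I(x) = 2 - ((x² - 79*x) + 62) = 2 - (62 + x² - 79*x) = 2 + (-62 - x² + 79*x) = -60 - x² + 79*x)
((-1829 - 6899)*(5200 - 11980))/12736 + I(-19)/32702 = ((-1829 - 6899)*(5200 - 11980))/12736 + (-60 - 1*(-19)² + 79*(-19))/32702 = -8728*(-6780)*(1/12736) + (-60 - 1*361 - 1501)*(1/32702) = 59175840*(1/12736) + (-60 - 361 - 1501)*(1/32702) = 1849245/398 - 1922*1/32702 = 1849245/398 - 961/16351 = 30236622517/6507698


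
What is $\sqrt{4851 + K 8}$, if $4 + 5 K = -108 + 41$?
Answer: $\frac{\sqrt{118435}}{5} \approx 68.829$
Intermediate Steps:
$K = - \frac{71}{5}$ ($K = - \frac{4}{5} + \frac{-108 + 41}{5} = - \frac{4}{5} + \frac{1}{5} \left(-67\right) = - \frac{4}{5} - \frac{67}{5} = - \frac{71}{5} \approx -14.2$)
$\sqrt{4851 + K 8} = \sqrt{4851 - \frac{568}{5}} = \sqrt{\frac{23687}{5}} = \frac{\sqrt{118435}}{5}$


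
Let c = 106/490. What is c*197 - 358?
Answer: -77269/245 ≈ -315.38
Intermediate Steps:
c = 53/245 (c = 106*(1/490) = 53/245 ≈ 0.21633)
c*197 - 358 = (53/245)*197 - 358 = 10441/245 - 358 = -77269/245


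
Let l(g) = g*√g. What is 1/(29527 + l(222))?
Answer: 29527/860902681 - 222*√222/860902681 ≈ 3.0456e-5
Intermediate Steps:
l(g) = g^(3/2)
1/(29527 + l(222)) = 1/(29527 + 222^(3/2)) = 1/(29527 + 222*√222)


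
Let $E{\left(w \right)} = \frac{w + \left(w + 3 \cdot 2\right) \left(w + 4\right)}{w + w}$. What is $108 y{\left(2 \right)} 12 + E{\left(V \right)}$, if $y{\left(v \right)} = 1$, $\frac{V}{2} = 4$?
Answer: $1307$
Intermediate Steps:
$V = 8$ ($V = 2 \cdot 4 = 8$)
$E{\left(w \right)} = \frac{w + \left(4 + w\right) \left(6 + w\right)}{2 w}$ ($E{\left(w \right)} = \frac{w + \left(w + 6\right) \left(4 + w\right)}{2 w} = \left(w + \left(6 + w\right) \left(4 + w\right)\right) \frac{1}{2 w} = \left(w + \left(4 + w\right) \left(6 + w\right)\right) \frac{1}{2 w} = \frac{w + \left(4 + w\right) \left(6 + w\right)}{2 w}$)
$108 y{\left(2 \right)} 12 + E{\left(V \right)} = 108 \cdot 1 \cdot 12 + \frac{24 + 8 \left(11 + 8\right)}{2 \cdot 8} = 108 \cdot 12 + \frac{1}{2} \cdot \frac{1}{8} \left(24 + 8 \cdot 19\right) = 1296 + \frac{1}{2} \cdot \frac{1}{8} \left(24 + 152\right) = 1296 + \frac{1}{2} \cdot \frac{1}{8} \cdot 176 = 1296 + 11 = 1307$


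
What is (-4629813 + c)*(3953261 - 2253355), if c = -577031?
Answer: -8851145356664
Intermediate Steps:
(-4629813 + c)*(3953261 - 2253355) = (-4629813 - 577031)*(3953261 - 2253355) = -5206844*1699906 = -8851145356664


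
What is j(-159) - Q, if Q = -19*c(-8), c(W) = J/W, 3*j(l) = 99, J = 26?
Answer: -115/4 ≈ -28.750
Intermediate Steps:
j(l) = 33 (j(l) = (⅓)*99 = 33)
c(W) = 26/W
Q = 247/4 (Q = -494/(-8) = -494*(-1)/8 = -19*(-13/4) = 247/4 ≈ 61.750)
j(-159) - Q = 33 - 1*247/4 = 33 - 247/4 = -115/4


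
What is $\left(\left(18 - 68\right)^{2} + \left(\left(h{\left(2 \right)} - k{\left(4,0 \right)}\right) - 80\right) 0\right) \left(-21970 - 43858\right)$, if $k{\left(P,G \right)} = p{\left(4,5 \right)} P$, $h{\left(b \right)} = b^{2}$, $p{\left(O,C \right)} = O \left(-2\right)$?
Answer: $-164570000$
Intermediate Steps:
$p{\left(O,C \right)} = - 2 O$
$k{\left(P,G \right)} = - 8 P$ ($k{\left(P,G \right)} = \left(-2\right) 4 P = - 8 P$)
$\left(\left(18 - 68\right)^{2} + \left(\left(h{\left(2 \right)} - k{\left(4,0 \right)}\right) - 80\right) 0\right) \left(-21970 - 43858\right) = \left(\left(18 - 68\right)^{2} + \left(\left(2^{2} - \left(-8\right) 4\right) - 80\right) 0\right) \left(-21970 - 43858\right) = \left(\left(-50\right)^{2} + \left(\left(4 - -32\right) - 80\right) 0\right) \left(-65828\right) = \left(2500 + \left(\left(4 + 32\right) - 80\right) 0\right) \left(-65828\right) = \left(2500 + \left(36 - 80\right) 0\right) \left(-65828\right) = \left(2500 - 0\right) \left(-65828\right) = \left(2500 + 0\right) \left(-65828\right) = 2500 \left(-65828\right) = -164570000$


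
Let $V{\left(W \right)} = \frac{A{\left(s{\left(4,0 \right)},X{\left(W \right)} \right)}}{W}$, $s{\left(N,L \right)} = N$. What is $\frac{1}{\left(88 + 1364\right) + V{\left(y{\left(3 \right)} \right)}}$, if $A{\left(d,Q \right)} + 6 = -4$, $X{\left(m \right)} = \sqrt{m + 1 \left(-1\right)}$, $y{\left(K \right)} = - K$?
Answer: $\frac{3}{4366} \approx 0.00068713$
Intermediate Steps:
$X{\left(m \right)} = \sqrt{-1 + m}$ ($X{\left(m \right)} = \sqrt{m - 1} = \sqrt{-1 + m}$)
$A{\left(d,Q \right)} = -10$ ($A{\left(d,Q \right)} = -6 - 4 = -10$)
$V{\left(W \right)} = - \frac{10}{W}$
$\frac{1}{\left(88 + 1364\right) + V{\left(y{\left(3 \right)} \right)}} = \frac{1}{\left(88 + 1364\right) - \frac{10}{\left(-1\right) 3}} = \frac{1}{1452 - \frac{10}{-3}} = \frac{1}{1452 - - \frac{10}{3}} = \frac{1}{1452 + \frac{10}{3}} = \frac{1}{\frac{4366}{3}} = \frac{3}{4366}$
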